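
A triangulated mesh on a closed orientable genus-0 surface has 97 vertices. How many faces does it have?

χ = 2 − 2·0 = 2, and every face is a triangle so 3F = 2E.
V − E + F = 2 with E = 3F/2 gives 97 − (3/2 − 1)·F = 2, so F = 190 and E = 285.

190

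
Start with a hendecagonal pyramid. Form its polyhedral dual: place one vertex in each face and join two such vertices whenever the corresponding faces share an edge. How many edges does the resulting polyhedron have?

The base solid has V = 12, E = 22, F = 12.
The dual swaps V and F and preserves E: V′ = F = 12, E′ = E = 22, F′ = V = 12.

22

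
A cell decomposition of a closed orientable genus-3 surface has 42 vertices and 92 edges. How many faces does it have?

For a closed orientable surface of genus 3, χ = 2 − 2·3 = -4.
F = -4 − V + E = -4 − 42 + 92 = 46.

46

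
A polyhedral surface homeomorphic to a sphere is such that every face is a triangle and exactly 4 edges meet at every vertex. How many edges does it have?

12

Each face has 3 edges and each edge borders two faces, so 2E = 3F.
Each vertex has degree 4, so 4V = 2E and hence V = 3F/4.
Euler: V − E + F = 2 ⇒ (3F/4) − (3F/2) + F = 2.
Multiply by 8: (6 − 12 + 8)F = 16, i.e. 2F = 16.
So F = 8, E = 3·8/2 = 12, V = 3·8/4 = 6.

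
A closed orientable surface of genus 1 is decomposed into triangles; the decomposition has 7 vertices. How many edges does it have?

χ = 2 − 2·1 = 0, and every face is a triangle so 3F = 2E.
V − E + F = 0 with E = 3F/2 gives 7 − (3/2 − 1)·F = 0, so F = 14 and E = 21.

21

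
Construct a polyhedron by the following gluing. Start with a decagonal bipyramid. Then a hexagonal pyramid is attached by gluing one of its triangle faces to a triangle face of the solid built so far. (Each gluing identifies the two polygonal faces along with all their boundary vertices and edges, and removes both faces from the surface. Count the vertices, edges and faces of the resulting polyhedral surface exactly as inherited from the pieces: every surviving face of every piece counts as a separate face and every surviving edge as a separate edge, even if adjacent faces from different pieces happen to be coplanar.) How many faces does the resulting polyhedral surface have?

25

A decagonal bipyramid: V=12, E=30, F=20.
Attach a hexagonal pyramid (V=7, E=12, F=7) along a 3-gon: merge 3 vertices and 3 edges, delete both glued faces → V=16, E=39, F=25.
Check: V − E + F = 16 − 39 + 25 = 2.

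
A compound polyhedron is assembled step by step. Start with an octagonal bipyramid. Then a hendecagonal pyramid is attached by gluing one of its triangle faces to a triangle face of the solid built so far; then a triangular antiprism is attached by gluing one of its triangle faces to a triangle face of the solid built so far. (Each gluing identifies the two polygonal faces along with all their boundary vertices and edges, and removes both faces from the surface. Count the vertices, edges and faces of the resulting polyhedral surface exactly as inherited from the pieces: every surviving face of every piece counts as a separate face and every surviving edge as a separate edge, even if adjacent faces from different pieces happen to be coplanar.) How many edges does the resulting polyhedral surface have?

An octagonal bipyramid: V=10, E=24, F=16.
Attach a hendecagonal pyramid (V=12, E=22, F=12) along a 3-gon: merge 3 vertices and 3 edges, delete both glued faces → V=19, E=43, F=26.
Attach a triangular antiprism (V=6, E=12, F=8) along a 3-gon: merge 3 vertices and 3 edges, delete both glued faces → V=22, E=52, F=32.
Check: V − E + F = 22 − 52 + 32 = 2.

52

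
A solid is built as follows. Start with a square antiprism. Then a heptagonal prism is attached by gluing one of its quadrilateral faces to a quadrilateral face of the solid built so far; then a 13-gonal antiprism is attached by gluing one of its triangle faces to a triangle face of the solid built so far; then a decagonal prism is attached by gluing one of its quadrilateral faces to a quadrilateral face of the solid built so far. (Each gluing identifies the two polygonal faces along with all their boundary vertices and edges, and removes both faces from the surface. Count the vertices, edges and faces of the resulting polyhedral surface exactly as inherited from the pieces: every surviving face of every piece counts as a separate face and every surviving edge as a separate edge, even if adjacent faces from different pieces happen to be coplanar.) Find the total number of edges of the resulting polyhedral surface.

A square antiprism: V=8, E=16, F=10.
Attach a heptagonal prism (V=14, E=21, F=9) along a 4-gon: merge 4 vertices and 4 edges, delete both glued faces → V=18, E=33, F=17.
Attach a 13-gonal antiprism (V=26, E=52, F=28) along a 3-gon: merge 3 vertices and 3 edges, delete both glued faces → V=41, E=82, F=43.
Attach a decagonal prism (V=20, E=30, F=12) along a 4-gon: merge 4 vertices and 4 edges, delete both glued faces → V=57, E=108, F=53.
Check: V − E + F = 57 − 108 + 53 = 2.

108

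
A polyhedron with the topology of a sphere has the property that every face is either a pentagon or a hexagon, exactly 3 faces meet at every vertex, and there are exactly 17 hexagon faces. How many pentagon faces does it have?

12

Let x be the number of pentagons; then F = 17 + x.
Edge–face incidences: 2E = 6·17 + 5·x = 102 + 5x.
Every vertex has degree 3, so 3V = 2E.
Euler: V − E + F = 2 ⇒ (2E)/3 − E + (17 + x) = 2.
Multiply by 6: 2·(2E) − 3·(2E) + 6·(17 + x) = 12, i.e. 102 + 6x − (102 + 5x) = 12.
Collecting terms: x = 12.
Then 2E = 102 + 5·12 = 162, so E = 81, V = 2E/3 = 54, F = 17 + 12 = 29.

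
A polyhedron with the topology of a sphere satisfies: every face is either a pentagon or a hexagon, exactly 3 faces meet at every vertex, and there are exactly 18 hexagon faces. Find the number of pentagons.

Let x be the number of pentagons; then F = 18 + x.
Edge–face incidences: 2E = 6·18 + 5·x = 108 + 5x.
Every vertex has degree 3, so 3V = 2E.
Euler: V − E + F = 2 ⇒ (2E)/3 − E + (18 + x) = 2.
Multiply by 6: 2·(2E) − 3·(2E) + 6·(18 + x) = 12, i.e. 108 + 6x − (108 + 5x) = 12.
Collecting terms: x = 12.
Then 2E = 108 + 5·12 = 168, so E = 84, V = 2E/3 = 56, F = 18 + 12 = 30.

12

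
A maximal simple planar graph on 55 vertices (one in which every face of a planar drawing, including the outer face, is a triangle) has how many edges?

159

In a plane triangulation 3F = 2E and V − E + F = 2, so E = 3V − 6 = 3·55 − 6 = 159.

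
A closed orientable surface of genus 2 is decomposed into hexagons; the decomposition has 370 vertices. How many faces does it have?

186

χ = 2 − 2·2 = -2, and every face is a hexagon so 6F = 2E.
V − E + F = -2 with E = 6F/2 gives 370 − (6/2 − 1)·F = -2, so F = 186 and E = 558.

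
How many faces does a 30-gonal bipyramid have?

A bipyramid over an n-gon has 2n triangular faces and n + 2 vertices: V = 30 + 2 = 32, E = 3·30 = 90, F = 2·30 = 60.
Check: V − E + F = 32 − 90 + 60 = 2.

60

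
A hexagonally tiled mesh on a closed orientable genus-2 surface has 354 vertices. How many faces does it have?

178

χ = 2 − 2·2 = -2, and every face is a hexagon so 6F = 2E.
V − E + F = -2 with E = 6F/2 gives 354 − (6/2 − 1)·F = -2, so F = 178 and E = 534.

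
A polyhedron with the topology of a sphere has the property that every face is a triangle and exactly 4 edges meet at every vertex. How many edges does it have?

Each face has 3 edges and each edge borders two faces, so 2E = 3F.
Each vertex has degree 4, so 4V = 2E and hence V = 3F/4.
Euler: V − E + F = 2 ⇒ (3F/4) − (3F/2) + F = 2.
Multiply by 8: (6 − 12 + 8)F = 16, i.e. 2F = 16.
So F = 8, E = 3·8/2 = 12, V = 3·8/4 = 6.

12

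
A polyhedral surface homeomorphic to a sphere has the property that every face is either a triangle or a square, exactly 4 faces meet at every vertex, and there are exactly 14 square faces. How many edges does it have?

40

Let x be the number of triangles; then F = 14 + x.
Edge–face incidences: 2E = 4·14 + 3·x = 56 + 3x.
Every vertex has degree 4, so 4V = 2E.
Euler: V − E + F = 2 ⇒ (2E)/4 − E + (14 + x) = 2.
Multiply by 8: 2·(2E) − 4·(2E) + 8·(14 + x) = 16, i.e. 112 + 8x − 2·(56 + 3x) = 16.
Collecting terms: 2x = 16, so x = 8.
Then 2E = 56 + 3·8 = 80, so E = 40, V = 2E/4 = 20, F = 14 + 8 = 22.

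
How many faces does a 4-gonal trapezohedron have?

The n-trapezohedron (dual of the n-antiprism) has V = 2·4 + 2 = 10, E = 4·4 = 16, F = 2·4 = 8.
Check: V − E + F = 10 − 16 + 8 = 2.

8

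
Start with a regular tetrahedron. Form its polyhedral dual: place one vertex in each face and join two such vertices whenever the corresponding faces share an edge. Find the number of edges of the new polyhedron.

The base solid has V = 4, E = 6, F = 4.
The dual swaps V and F and preserves E: V′ = F = 4, E′ = E = 6, F′ = V = 4.

6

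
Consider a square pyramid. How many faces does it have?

5

A pyramid on an n-gon base has one n-gon and n triangles: V = 4 + 1 = 5, E = 2·4 = 8, F = 4 + 1 = 5.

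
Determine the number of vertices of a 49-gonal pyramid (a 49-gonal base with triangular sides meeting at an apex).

50

A pyramid on an n-gon base has one n-gon and n triangles: V = 49 + 1 = 50, E = 2·49 = 98, F = 49 + 1 = 50.
Check: V − E + F = 50 − 98 + 50 = 2.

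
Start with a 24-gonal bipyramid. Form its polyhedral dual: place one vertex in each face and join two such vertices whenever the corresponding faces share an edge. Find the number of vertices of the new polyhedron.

48

The base solid has V = 26, E = 72, F = 48.
The dual swaps V and F and preserves E: V′ = F = 48, E′ = E = 72, F′ = V = 26.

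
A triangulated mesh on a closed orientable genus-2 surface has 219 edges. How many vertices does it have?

71

χ = 2 − 2·2 = -2, and every face is a triangle so 3F = 2E.
F = 2E/3 = 146. Then V = -2 + E − F = -2 + 219 − 146 = 71.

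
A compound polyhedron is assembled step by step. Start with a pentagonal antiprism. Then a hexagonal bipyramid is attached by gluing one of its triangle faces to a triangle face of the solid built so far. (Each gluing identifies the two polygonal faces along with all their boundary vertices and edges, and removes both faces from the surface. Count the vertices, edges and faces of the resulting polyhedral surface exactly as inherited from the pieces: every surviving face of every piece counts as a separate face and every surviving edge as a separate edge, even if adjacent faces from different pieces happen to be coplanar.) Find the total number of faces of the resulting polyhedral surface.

A pentagonal antiprism: V=10, E=20, F=12.
Attach a hexagonal bipyramid (V=8, E=18, F=12) along a 3-gon: merge 3 vertices and 3 edges, delete both glued faces → V=15, E=35, F=22.
Check: V − E + F = 15 − 35 + 22 = 2.

22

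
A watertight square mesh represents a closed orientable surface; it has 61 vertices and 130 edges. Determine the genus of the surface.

3

Every face is a square and each edge borders two faces, so 4F = 2·130, giving F = 65.
χ = V − E + F = 61 − 130 + 65 = -4.
For a closed orientable surface χ = 2 − 2g, so g = (2 − (-4))/2 = 3.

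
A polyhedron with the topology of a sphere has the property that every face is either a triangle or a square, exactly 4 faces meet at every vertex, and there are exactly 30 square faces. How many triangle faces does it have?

8

Let x be the number of triangles; then F = 30 + x.
Edge–face incidences: 2E = 4·30 + 3·x = 120 + 3x.
Every vertex has degree 4, so 4V = 2E.
Euler: V − E + F = 2 ⇒ (2E)/4 − E + (30 + x) = 2.
Multiply by 8: 2·(2E) − 4·(2E) + 8·(30 + x) = 16, i.e. 240 + 8x − 2·(120 + 3x) = 16.
Collecting terms: 2x = 16, so x = 8.
Then 2E = 120 + 3·8 = 144, so E = 72, V = 2E/4 = 36, F = 30 + 8 = 38.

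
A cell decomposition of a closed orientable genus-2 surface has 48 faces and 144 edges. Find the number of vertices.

94

For a closed orientable surface of genus 2, χ = 2 − 2·2 = -2.
V = -2 + E − F = -2 + 144 − 48 = 94.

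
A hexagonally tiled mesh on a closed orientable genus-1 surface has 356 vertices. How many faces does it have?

178

χ = 2 − 2·1 = 0, and every face is a hexagon so 6F = 2E.
V − E + F = 0 with E = 6F/2 gives 356 − (6/2 − 1)·F = 0, so F = 178 and E = 534.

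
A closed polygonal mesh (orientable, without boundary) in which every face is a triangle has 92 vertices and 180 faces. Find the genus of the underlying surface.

0

Every face is a triangle, so 2E = 3·180 = 540, giving E = 270.
χ = V − E + F = 92 − 270 + 180 = 2.
For a closed orientable surface χ = 2 − 2g, so g = (2 − (2))/2 = 0.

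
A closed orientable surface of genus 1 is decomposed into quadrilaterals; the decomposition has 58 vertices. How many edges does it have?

116

χ = 2 − 2·1 = 0, and every face is a square so 4F = 2E.
V − E + F = 0 with E = 4F/2 gives 58 − (4/2 − 1)·F = 0, so F = 58 and E = 116.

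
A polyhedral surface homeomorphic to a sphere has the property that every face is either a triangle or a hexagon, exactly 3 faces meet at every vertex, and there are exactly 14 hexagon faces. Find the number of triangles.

4

Let x be the number of triangles; then F = 14 + x.
Edge–face incidences: 2E = 6·14 + 3·x = 84 + 3x.
Every vertex has degree 3, so 3V = 2E.
Euler: V − E + F = 2 ⇒ (2E)/3 − E + (14 + x) = 2.
Multiply by 6: 2·(2E) − 3·(2E) + 6·(14 + x) = 12, i.e. 84 + 6x − (84 + 3x) = 12.
Collecting terms: 3x = 12, so x = 4.
Then 2E = 84 + 3·4 = 96, so E = 48, V = 2E/3 = 32, F = 14 + 4 = 18.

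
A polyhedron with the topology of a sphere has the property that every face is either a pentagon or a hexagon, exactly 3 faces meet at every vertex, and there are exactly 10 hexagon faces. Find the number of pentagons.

12

Let x be the number of pentagons; then F = 10 + x.
Edge–face incidences: 2E = 6·10 + 5·x = 60 + 5x.
Every vertex has degree 3, so 3V = 2E.
Euler: V − E + F = 2 ⇒ (2E)/3 − E + (10 + x) = 2.
Multiply by 6: 2·(2E) − 3·(2E) + 6·(10 + x) = 12, i.e. 60 + 6x − (60 + 5x) = 12.
Collecting terms: x = 12.
Then 2E = 60 + 5·12 = 120, so E = 60, V = 2E/3 = 40, F = 10 + 12 = 22.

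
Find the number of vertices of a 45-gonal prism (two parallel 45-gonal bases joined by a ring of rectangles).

90

A prism on an n-gon has two n-gon bases and n rectangular sides: V = 2·45 = 90, E = 3·45 = 135, F = 45 + 2 = 47.
Check: V − E + F = 90 − 135 + 47 = 2.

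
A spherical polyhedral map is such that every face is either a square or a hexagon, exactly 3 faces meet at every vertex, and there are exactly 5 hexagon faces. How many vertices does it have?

Let x be the number of squares; then F = 5 + x.
Edge–face incidences: 2E = 6·5 + 4·x = 30 + 4x.
Every vertex has degree 3, so 3V = 2E.
Euler: V − E + F = 2 ⇒ (2E)/3 − E + (5 + x) = 2.
Multiply by 6: 2·(2E) − 3·(2E) + 6·(5 + x) = 12, i.e. 30 + 6x − (30 + 4x) = 12.
Collecting terms: 2x = 12, so x = 6.
Then 2E = 30 + 4·6 = 54, so E = 27, V = 2E/3 = 18, F = 5 + 6 = 11.

18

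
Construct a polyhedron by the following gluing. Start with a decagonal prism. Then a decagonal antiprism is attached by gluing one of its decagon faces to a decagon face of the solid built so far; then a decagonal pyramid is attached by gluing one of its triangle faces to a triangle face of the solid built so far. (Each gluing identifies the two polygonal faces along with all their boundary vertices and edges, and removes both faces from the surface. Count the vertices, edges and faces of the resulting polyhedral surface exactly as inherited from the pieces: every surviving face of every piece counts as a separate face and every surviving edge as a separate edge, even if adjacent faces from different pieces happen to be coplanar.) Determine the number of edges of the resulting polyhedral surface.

A decagonal prism: V=20, E=30, F=12.
Attach a decagonal antiprism (V=20, E=40, F=22) along a 10-gon: merge 10 vertices and 10 edges, delete both glued faces → V=30, E=60, F=32.
Attach a decagonal pyramid (V=11, E=20, F=11) along a 3-gon: merge 3 vertices and 3 edges, delete both glued faces → V=38, E=77, F=41.
Check: V − E + F = 38 − 77 + 41 = 2.

77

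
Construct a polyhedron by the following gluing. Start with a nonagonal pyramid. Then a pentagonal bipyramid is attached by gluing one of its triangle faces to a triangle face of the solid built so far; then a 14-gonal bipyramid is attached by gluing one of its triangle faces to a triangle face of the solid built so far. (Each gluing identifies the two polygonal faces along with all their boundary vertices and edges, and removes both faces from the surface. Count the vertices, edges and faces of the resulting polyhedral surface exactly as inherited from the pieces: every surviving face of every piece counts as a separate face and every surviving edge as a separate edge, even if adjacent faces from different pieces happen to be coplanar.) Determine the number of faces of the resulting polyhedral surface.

A nonagonal pyramid: V=10, E=18, F=10.
Attach a pentagonal bipyramid (V=7, E=15, F=10) along a 3-gon: merge 3 vertices and 3 edges, delete both glued faces → V=14, E=30, F=18.
Attach a 14-gonal bipyramid (V=16, E=42, F=28) along a 3-gon: merge 3 vertices and 3 edges, delete both glued faces → V=27, E=69, F=44.
Check: V − E + F = 27 − 69 + 44 = 2.

44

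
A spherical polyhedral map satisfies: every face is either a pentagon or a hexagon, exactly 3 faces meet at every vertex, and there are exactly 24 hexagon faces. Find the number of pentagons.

12

Let x be the number of pentagons; then F = 24 + x.
Edge–face incidences: 2E = 6·24 + 5·x = 144 + 5x.
Every vertex has degree 3, so 3V = 2E.
Euler: V − E + F = 2 ⇒ (2E)/3 − E + (24 + x) = 2.
Multiply by 6: 2·(2E) − 3·(2E) + 6·(24 + x) = 12, i.e. 144 + 6x − (144 + 5x) = 12.
Collecting terms: x = 12.
Then 2E = 144 + 5·12 = 204, so E = 102, V = 2E/3 = 68, F = 24 + 12 = 36.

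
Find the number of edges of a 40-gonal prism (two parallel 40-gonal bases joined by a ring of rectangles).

120

A prism on an n-gon has two n-gon bases and n rectangular sides: V = 2·40 = 80, E = 3·40 = 120, F = 40 + 2 = 42.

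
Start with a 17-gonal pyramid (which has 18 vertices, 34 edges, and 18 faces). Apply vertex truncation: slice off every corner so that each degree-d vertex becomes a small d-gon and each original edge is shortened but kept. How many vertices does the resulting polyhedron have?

68

Truncation replaces each original edge-end by a new vertex, so V′ = 2E = 68.
Each original edge survives, and each old vertex of degree d contributes d new edges; summing degrees gives Σd = 2E, so E′ = E + 2E = 3E = 102.
Each original face survives and each original vertex becomes one new face: F′ = F + V = 36.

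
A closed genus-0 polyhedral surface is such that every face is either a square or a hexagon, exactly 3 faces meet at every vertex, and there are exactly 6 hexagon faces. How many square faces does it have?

6

Let x be the number of squares; then F = 6 + x.
Edge–face incidences: 2E = 6·6 + 4·x = 36 + 4x.
Every vertex has degree 3, so 3V = 2E.
Euler: V − E + F = 2 ⇒ (2E)/3 − E + (6 + x) = 2.
Multiply by 6: 2·(2E) − 3·(2E) + 6·(6 + x) = 12, i.e. 36 + 6x − (36 + 4x) = 12.
Collecting terms: 2x = 12, so x = 6.
Then 2E = 36 + 4·6 = 60, so E = 30, V = 2E/3 = 20, F = 6 + 6 = 12.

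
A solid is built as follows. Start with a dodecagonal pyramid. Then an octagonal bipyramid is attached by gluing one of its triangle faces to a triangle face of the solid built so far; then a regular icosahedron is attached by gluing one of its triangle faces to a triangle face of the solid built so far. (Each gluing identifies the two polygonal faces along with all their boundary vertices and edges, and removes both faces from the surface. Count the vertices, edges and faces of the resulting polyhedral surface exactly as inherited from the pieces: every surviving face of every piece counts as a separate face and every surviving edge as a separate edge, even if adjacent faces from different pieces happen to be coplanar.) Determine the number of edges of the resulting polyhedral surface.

72

A dodecagonal pyramid: V=13, E=24, F=13.
Attach an octagonal bipyramid (V=10, E=24, F=16) along a 3-gon: merge 3 vertices and 3 edges, delete both glued faces → V=20, E=45, F=27.
Attach a regular icosahedron (V=12, E=30, F=20) along a 3-gon: merge 3 vertices and 3 edges, delete both glued faces → V=29, E=72, F=45.
Check: V − E + F = 29 − 72 + 45 = 2.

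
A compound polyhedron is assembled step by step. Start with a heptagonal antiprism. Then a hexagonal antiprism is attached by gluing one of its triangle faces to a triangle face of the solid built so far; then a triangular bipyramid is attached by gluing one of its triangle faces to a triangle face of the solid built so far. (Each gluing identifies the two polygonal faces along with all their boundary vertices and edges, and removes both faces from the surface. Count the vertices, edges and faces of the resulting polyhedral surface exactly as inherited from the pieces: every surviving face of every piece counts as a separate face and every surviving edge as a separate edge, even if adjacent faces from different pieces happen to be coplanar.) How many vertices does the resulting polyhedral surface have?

A heptagonal antiprism: V=14, E=28, F=16.
Attach a hexagonal antiprism (V=12, E=24, F=14) along a 3-gon: merge 3 vertices and 3 edges, delete both glued faces → V=23, E=49, F=28.
Attach a triangular bipyramid (V=5, E=9, F=6) along a 3-gon: merge 3 vertices and 3 edges, delete both glued faces → V=25, E=55, F=32.
Check: V − E + F = 25 − 55 + 32 = 2.

25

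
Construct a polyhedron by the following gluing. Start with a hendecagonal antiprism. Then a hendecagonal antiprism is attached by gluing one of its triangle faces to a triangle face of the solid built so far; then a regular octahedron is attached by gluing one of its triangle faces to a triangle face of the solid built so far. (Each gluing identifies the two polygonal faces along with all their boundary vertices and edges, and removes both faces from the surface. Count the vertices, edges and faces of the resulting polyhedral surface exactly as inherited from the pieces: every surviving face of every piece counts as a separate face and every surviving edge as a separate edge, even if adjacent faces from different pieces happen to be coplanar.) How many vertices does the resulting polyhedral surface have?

A hendecagonal antiprism: V=22, E=44, F=24.
Attach a hendecagonal antiprism (V=22, E=44, F=24) along a 3-gon: merge 3 vertices and 3 edges, delete both glued faces → V=41, E=85, F=46.
Attach a regular octahedron (V=6, E=12, F=8) along a 3-gon: merge 3 vertices and 3 edges, delete both glued faces → V=44, E=94, F=52.
Check: V − E + F = 44 − 94 + 52 = 2.

44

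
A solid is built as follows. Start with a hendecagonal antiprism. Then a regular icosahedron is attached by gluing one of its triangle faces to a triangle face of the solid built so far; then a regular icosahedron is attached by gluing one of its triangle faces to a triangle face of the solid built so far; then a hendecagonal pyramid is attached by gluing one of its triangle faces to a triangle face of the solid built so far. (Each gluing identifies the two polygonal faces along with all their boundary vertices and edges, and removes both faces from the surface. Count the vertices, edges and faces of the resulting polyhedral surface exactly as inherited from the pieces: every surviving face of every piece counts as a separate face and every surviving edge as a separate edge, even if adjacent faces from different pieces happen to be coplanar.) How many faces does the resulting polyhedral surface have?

70

A hendecagonal antiprism: V=22, E=44, F=24.
Attach a regular icosahedron (V=12, E=30, F=20) along a 3-gon: merge 3 vertices and 3 edges, delete both glued faces → V=31, E=71, F=42.
Attach a regular icosahedron (V=12, E=30, F=20) along a 3-gon: merge 3 vertices and 3 edges, delete both glued faces → V=40, E=98, F=60.
Attach a hendecagonal pyramid (V=12, E=22, F=12) along a 3-gon: merge 3 vertices and 3 edges, delete both glued faces → V=49, E=117, F=70.
Check: V − E + F = 49 − 117 + 70 = 2.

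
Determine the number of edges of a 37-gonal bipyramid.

111

A bipyramid over an n-gon has 2n triangular faces and n + 2 vertices: V = 37 + 2 = 39, E = 3·37 = 111, F = 2·37 = 74.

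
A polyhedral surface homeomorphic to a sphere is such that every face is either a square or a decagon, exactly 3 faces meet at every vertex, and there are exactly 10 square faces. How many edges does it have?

Let x be the number of decagons; then F = 10 + x.
Edge–face incidences: 2E = 4·10 + 10·x = 40 + 10x.
Every vertex has degree 3, so 3V = 2E.
Euler: V − E + F = 2 ⇒ (2E)/3 − E + (10 + x) = 2.
Multiply by 6: 2·(2E) − 3·(2E) + 6·(10 + x) = 12, i.e. 60 + 6x − (40 + 10x) = 12.
Collecting terms: −4x + 20 = 12, so −4x = −8, so x = 2.
Then 2E = 40 + 10·2 = 60, so E = 30, V = 2E/3 = 20, F = 10 + 2 = 12.

30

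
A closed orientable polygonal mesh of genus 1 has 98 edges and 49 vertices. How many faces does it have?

49

For a closed orientable surface of genus 1, χ = 2 − 2·1 = 0.
F = 0 − V + E = 0 − 49 + 98 = 49.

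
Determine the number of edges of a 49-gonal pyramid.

A pyramid on an n-gon base has one n-gon and n triangles: V = 49 + 1 = 50, E = 2·49 = 98, F = 49 + 1 = 50.

98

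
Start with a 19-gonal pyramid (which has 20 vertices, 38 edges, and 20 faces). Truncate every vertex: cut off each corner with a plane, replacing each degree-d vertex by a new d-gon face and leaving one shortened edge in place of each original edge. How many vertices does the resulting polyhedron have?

76

Truncation replaces each original edge-end by a new vertex, so V′ = 2E = 76.
Each original edge survives, and each old vertex of degree d contributes d new edges; summing degrees gives Σd = 2E, so E′ = E + 2E = 3E = 114.
Each original face survives and each original vertex becomes one new face: F′ = F + V = 40.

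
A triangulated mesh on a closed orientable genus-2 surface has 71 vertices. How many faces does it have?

χ = 2 − 2·2 = -2, and every face is a triangle so 3F = 2E.
V − E + F = -2 with E = 3F/2 gives 71 − (3/2 − 1)·F = -2, so F = 146 and E = 219.

146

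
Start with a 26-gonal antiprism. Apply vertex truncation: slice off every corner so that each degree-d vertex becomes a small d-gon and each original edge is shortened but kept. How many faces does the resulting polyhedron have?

The base solid has V = 52, E = 104, F = 54.
Truncation replaces each original edge-end by a new vertex, so V′ = 2E = 208.
Each original edge survives, and each old vertex of degree d contributes d new edges; summing degrees gives Σd = 2E, so E′ = E + 2E = 3E = 312.
Each original face survives and each original vertex becomes one new face: F′ = F + V = 106.

106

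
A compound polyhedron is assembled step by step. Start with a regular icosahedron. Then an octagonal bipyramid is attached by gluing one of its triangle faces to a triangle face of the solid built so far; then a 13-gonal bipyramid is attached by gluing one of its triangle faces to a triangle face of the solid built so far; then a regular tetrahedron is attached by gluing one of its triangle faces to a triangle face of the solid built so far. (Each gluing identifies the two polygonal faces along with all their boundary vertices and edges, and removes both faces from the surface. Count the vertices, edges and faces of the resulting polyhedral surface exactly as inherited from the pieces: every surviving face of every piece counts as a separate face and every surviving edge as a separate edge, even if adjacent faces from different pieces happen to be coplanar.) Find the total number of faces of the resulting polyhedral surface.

A regular icosahedron: V=12, E=30, F=20.
Attach an octagonal bipyramid (V=10, E=24, F=16) along a 3-gon: merge 3 vertices and 3 edges, delete both glued faces → V=19, E=51, F=34.
Attach a 13-gonal bipyramid (V=15, E=39, F=26) along a 3-gon: merge 3 vertices and 3 edges, delete both glued faces → V=31, E=87, F=58.
Attach a regular tetrahedron (V=4, E=6, F=4) along a 3-gon: merge 3 vertices and 3 edges, delete both glued faces → V=32, E=90, F=60.
Check: V − E + F = 32 − 90 + 60 = 2.

60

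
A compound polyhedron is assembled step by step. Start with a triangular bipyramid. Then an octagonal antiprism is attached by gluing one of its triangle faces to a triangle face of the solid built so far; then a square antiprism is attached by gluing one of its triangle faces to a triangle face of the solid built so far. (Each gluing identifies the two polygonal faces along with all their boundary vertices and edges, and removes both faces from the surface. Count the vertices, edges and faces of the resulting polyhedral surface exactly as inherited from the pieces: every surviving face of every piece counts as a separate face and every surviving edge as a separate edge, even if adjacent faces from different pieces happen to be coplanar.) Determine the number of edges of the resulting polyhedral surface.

51

A triangular bipyramid: V=5, E=9, F=6.
Attach an octagonal antiprism (V=16, E=32, F=18) along a 3-gon: merge 3 vertices and 3 edges, delete both glued faces → V=18, E=38, F=22.
Attach a square antiprism (V=8, E=16, F=10) along a 3-gon: merge 3 vertices and 3 edges, delete both glued faces → V=23, E=51, F=30.
Check: V − E + F = 23 − 51 + 30 = 2.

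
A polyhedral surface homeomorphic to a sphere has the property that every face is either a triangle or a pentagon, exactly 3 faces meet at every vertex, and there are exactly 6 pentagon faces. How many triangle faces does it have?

2

Let x be the number of triangles; then F = 6 + x.
Edge–face incidences: 2E = 5·6 + 3·x = 30 + 3x.
Every vertex has degree 3, so 3V = 2E.
Euler: V − E + F = 2 ⇒ (2E)/3 − E + (6 + x) = 2.
Multiply by 6: 2·(2E) − 3·(2E) + 6·(6 + x) = 12, i.e. 36 + 6x − (30 + 3x) = 12.
Collecting terms: 3x + 6 = 12, so 3x = 6, so x = 2.
Then 2E = 30 + 3·2 = 36, so E = 18, V = 2E/3 = 12, F = 6 + 2 = 8.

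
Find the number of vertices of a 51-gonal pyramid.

A pyramid on an n-gon base has one n-gon and n triangles: V = 51 + 1 = 52, E = 2·51 = 102, F = 51 + 1 = 52.

52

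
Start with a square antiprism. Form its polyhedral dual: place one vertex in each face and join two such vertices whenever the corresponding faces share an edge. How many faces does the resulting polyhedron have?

8

The base solid has V = 8, E = 16, F = 10.
The dual swaps V and F and preserves E: V′ = F = 10, E′ = E = 16, F′ = V = 8.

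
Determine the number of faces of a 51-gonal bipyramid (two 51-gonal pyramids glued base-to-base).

102

A bipyramid over an n-gon has 2n triangular faces and n + 2 vertices: V = 51 + 2 = 53, E = 3·51 = 153, F = 2·51 = 102.
Check: V − E + F = 53 − 153 + 102 = 2.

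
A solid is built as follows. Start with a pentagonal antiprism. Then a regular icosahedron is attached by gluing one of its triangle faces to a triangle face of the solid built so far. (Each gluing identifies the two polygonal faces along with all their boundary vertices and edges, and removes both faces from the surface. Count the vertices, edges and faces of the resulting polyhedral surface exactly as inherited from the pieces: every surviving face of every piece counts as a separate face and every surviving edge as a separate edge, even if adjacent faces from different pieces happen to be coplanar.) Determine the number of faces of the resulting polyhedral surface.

A pentagonal antiprism: V=10, E=20, F=12.
Attach a regular icosahedron (V=12, E=30, F=20) along a 3-gon: merge 3 vertices and 3 edges, delete both glued faces → V=19, E=47, F=30.
Check: V − E + F = 19 − 47 + 30 = 2.

30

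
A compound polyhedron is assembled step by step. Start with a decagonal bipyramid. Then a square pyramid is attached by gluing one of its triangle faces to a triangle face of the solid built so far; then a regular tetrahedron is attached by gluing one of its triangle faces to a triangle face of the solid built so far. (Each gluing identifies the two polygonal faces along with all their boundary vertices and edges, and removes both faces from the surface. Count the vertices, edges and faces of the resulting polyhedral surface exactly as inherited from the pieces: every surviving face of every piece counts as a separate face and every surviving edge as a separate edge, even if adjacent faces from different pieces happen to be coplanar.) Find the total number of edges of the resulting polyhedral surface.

A decagonal bipyramid: V=12, E=30, F=20.
Attach a square pyramid (V=5, E=8, F=5) along a 3-gon: merge 3 vertices and 3 edges, delete both glued faces → V=14, E=35, F=23.
Attach a regular tetrahedron (V=4, E=6, F=4) along a 3-gon: merge 3 vertices and 3 edges, delete both glued faces → V=15, E=38, F=25.
Check: V − E + F = 15 − 38 + 25 = 2.

38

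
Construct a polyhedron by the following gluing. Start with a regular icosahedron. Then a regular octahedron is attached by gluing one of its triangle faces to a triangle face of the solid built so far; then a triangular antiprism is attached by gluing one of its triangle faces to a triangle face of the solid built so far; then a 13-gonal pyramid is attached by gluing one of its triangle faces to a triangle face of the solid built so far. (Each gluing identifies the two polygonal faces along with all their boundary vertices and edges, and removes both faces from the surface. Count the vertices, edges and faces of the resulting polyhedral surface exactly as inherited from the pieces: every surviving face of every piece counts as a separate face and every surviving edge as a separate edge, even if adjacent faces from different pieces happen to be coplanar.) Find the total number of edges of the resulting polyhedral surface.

A regular icosahedron: V=12, E=30, F=20.
Attach a regular octahedron (V=6, E=12, F=8) along a 3-gon: merge 3 vertices and 3 edges, delete both glued faces → V=15, E=39, F=26.
Attach a triangular antiprism (V=6, E=12, F=8) along a 3-gon: merge 3 vertices and 3 edges, delete both glued faces → V=18, E=48, F=32.
Attach a 13-gonal pyramid (V=14, E=26, F=14) along a 3-gon: merge 3 vertices and 3 edges, delete both glued faces → V=29, E=71, F=44.
Check: V − E + F = 29 − 71 + 44 = 2.

71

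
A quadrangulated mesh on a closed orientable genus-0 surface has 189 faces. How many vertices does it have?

χ = 2 − 2·0 = 2, and every face is a square so 4F = 2E.
E = 4·189/2 = 378. Then V = 2 + E − F = 2 + 378 − 189 = 191.

191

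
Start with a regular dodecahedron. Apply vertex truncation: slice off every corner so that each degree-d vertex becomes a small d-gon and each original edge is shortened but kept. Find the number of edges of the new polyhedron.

90

The base solid has V = 20, E = 30, F = 12.
Truncation replaces each original edge-end by a new vertex, so V′ = 2E = 60.
Each original edge survives, and each old vertex of degree d contributes d new edges; summing degrees gives Σd = 2E, so E′ = E + 2E = 3E = 90.
Each original face survives and each original vertex becomes one new face: F′ = F + V = 32.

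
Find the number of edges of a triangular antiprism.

An antiprism on an n-gon has two n-gon caps and 2n triangles: V = 2·3 = 6, E = 4·3 = 12, F = 2·3 + 2 = 8.
Check: V − E + F = 6 − 12 + 8 = 2.

12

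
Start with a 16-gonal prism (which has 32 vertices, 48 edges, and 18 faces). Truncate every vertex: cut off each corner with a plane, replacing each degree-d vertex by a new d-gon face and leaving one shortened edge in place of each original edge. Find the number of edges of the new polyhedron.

144

Truncation replaces each original edge-end by a new vertex, so V′ = 2E = 96.
Each original edge survives, and each old vertex of degree d contributes d new edges; summing degrees gives Σd = 2E, so E′ = E + 2E = 3E = 144.
Each original face survives and each original vertex becomes one new face: F′ = F + V = 50.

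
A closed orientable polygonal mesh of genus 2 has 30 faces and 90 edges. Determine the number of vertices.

58

For a closed orientable surface of genus 2, χ = 2 − 2·2 = -2.
V = -2 + E − F = -2 + 90 − 30 = 58.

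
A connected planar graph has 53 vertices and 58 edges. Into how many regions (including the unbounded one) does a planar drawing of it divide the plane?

7

Euler's formula for a connected plane graph: V − E + F = 2, so F = 2 − 53 + 58 = 7.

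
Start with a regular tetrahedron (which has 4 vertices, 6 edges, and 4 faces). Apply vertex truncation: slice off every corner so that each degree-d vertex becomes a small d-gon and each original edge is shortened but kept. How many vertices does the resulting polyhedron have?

Truncation replaces each original edge-end by a new vertex, so V′ = 2E = 12.
Each original edge survives, and each old vertex of degree d contributes d new edges; summing degrees gives Σd = 2E, so E′ = E + 2E = 3E = 18.
Each original face survives and each original vertex becomes one new face: F′ = F + V = 8.

12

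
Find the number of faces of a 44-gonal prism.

46

A prism on an n-gon has two n-gon bases and n rectangular sides: V = 2·44 = 88, E = 3·44 = 132, F = 44 + 2 = 46.
Check: V − E + F = 88 − 132 + 46 = 2.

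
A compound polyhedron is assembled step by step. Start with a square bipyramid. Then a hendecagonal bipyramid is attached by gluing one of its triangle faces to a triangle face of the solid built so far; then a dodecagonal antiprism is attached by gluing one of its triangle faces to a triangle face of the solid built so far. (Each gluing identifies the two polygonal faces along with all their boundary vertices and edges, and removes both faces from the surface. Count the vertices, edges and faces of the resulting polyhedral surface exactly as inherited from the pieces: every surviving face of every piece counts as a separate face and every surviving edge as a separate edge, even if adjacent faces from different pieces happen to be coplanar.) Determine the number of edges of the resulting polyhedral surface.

A square bipyramid: V=6, E=12, F=8.
Attach a hendecagonal bipyramid (V=13, E=33, F=22) along a 3-gon: merge 3 vertices and 3 edges, delete both glued faces → V=16, E=42, F=28.
Attach a dodecagonal antiprism (V=24, E=48, F=26) along a 3-gon: merge 3 vertices and 3 edges, delete both glued faces → V=37, E=87, F=52.
Check: V − E + F = 37 − 87 + 52 = 2.

87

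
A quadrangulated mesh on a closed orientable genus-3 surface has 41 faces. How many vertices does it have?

37

χ = 2 − 2·3 = -4, and every face is a square so 4F = 2E.
E = 4·41/2 = 82. Then V = -4 + E − F = -4 + 82 − 41 = 37.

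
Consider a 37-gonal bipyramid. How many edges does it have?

A bipyramid over an n-gon has 2n triangular faces and n + 2 vertices: V = 37 + 2 = 39, E = 3·37 = 111, F = 2·37 = 74.
Check: V − E + F = 39 − 111 + 74 = 2.

111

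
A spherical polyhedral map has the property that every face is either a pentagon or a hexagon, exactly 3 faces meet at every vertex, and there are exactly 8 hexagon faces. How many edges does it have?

54

Let x be the number of pentagons; then F = 8 + x.
Edge–face incidences: 2E = 6·8 + 5·x = 48 + 5x.
Every vertex has degree 3, so 3V = 2E.
Euler: V − E + F = 2 ⇒ (2E)/3 − E + (8 + x) = 2.
Multiply by 6: 2·(2E) − 3·(2E) + 6·(8 + x) = 12, i.e. 48 + 6x − (48 + 5x) = 12.
Collecting terms: x = 12.
Then 2E = 48 + 5·12 = 108, so E = 54, V = 2E/3 = 36, F = 8 + 12 = 20.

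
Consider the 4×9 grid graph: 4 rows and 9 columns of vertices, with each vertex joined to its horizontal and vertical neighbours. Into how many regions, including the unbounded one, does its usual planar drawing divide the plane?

The grid has V = 4·9 = 36 vertices and E = 4·8 + 9·3 = 59 edges.
F = 2 − V + E = 2 − 36 + 59 = 25.

25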